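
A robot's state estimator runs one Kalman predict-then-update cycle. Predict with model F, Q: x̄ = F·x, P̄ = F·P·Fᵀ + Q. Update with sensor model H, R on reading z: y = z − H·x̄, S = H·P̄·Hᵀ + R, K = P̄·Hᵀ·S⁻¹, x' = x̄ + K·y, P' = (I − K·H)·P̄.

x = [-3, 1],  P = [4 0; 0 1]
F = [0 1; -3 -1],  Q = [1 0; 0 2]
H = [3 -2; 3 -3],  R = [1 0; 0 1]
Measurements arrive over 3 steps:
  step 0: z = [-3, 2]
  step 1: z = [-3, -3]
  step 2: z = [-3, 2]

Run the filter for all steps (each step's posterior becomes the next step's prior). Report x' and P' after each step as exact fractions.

step 0: x' = [-306/181, -349/181], P' = [1003/1267 1154/1267; 1154/1267 1425/1267]
step 1: x' = [-82773/222080, 125587/166560], P' = [102527/222080 28909/55520; 28909/55520 27629/41640]
step 2: x' = [-209105583/220689059, -232274470/220689059], P' = [101460842/220689059 114308602/220689059; 114308602/220689059 145573889/220689059]

step 0: x̄ = F·x = [1, 8]
step 0: P̄ = F·P·Fᵀ + Q = [2 -1; -1 39]
step 0: y = z − H·x̄ = [10, 23]
step 0: S = H·P̄·Hᵀ + R = [187 267; 267 388]
step 0: K = P̄·Hᵀ·S⁻¹ = [701/1267 -453/1267; 612/1267 -813/1267]
step 0: x' = x̄ + K·y = [-306/181, -349/181]
step 0: P' = (I − K·H)·P̄ = [1003/1267 1154/1267; 1154/1267 1425/1267]
step 1: x̄ = F·x = [-349/181, 7]
step 1: P̄ = F·P·Fᵀ + Q = [2692/1267 -27/7; -27/7 110/7]
step 1: y = z − H·x̄ = [3038/181, 4305/181]
step 1: S = H·P̄·Hᵀ + R = [23397/181 30999/181; 30999/181 292651/1267]
step 1: K = P̄·Hᵀ·S⁻¹ = [76309/222080 -39327/222080; 39149/166560 -23789/55520]
step 1: x' = x̄ + K·y = [-82773/222080, 125587/166560]
step 1: P' = (I − K·H)·P̄ = [102527/222080 28909/55520; 28909/55520 27629/41640]
step 2: x̄ = F·x = [125587/166560, 242609/666240]
step 2: P̄ = F·P·Fᵀ + Q = [69269/41640 -370697/166560; -370697/166560 6624221/666240]
step 2: y = z − H·x̄ = [-1510273/333120, 184421/222080]
step 2: S = H·P̄·Hᵀ + R = [13732829/166560 11993647/111040; 11993647/111040 32316383/222080]
step 2: K = P̄·Hᵀ·S⁻¹ = [75765322/220689059 -38543280/220689059; 51778028/220689059 -93795861/220689059]
step 2: x' = x̄ + K·y = [-209105583/220689059, -232274470/220689059]
step 2: P' = (I − K·H)·P̄ = [101460842/220689059 114308602/220689059; 114308602/220689059 145573889/220689059]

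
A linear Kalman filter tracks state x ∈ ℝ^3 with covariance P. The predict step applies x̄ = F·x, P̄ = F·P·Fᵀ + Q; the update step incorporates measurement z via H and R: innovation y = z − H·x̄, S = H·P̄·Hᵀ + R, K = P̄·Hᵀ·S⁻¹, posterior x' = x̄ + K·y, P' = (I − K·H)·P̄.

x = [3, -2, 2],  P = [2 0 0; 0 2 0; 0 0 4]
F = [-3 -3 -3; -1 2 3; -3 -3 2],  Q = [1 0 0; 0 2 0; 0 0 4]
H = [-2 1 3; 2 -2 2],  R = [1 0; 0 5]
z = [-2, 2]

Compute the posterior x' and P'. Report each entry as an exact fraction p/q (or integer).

x̄ = F·x = [-9, -1, 1]
P̄ = F·P·Fᵀ + Q = [73 -42 12; -42 48 18; 12 18 56]
y = z − H·x̄ = [-22, 16]
S = H·P̄·Hᵀ + R = [977 -352; -352 1001]
K = P̄·Hᵀ·S⁻¹ = [-5704/77643 194654/854073; 4106/25881 -25072/284691; 17942/77643 154724/854073]
x' = x̄ + K·y = [-3191825/854073, -1679495/284691, -1012307/854073]
P' = (I − K·H)·P̄ = [3368125/854073 1276498/284691 948004/854073; 1276498/284691 551308/94897 314746/284691; 948004/854073 314746/284691 383044/854073]

x' = [-3191825/854073, -1679495/284691, -1012307/854073]
P' = [3368125/854073 1276498/284691 948004/854073; 1276498/284691 551308/94897 314746/284691; 948004/854073 314746/284691 383044/854073]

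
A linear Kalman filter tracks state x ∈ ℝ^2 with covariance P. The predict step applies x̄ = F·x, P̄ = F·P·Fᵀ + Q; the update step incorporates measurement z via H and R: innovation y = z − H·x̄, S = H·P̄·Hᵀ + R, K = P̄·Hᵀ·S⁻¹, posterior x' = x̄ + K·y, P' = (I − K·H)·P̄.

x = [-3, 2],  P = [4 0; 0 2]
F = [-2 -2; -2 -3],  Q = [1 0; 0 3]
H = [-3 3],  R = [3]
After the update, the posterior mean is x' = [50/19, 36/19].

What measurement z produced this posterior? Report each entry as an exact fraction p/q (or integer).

z = [-2]

x̄ = F·x = [2, 0]
P̄ = F·P·Fᵀ + Q = [25 28; 28 37]
S = H·P̄·Hᵀ + R = [57]
K = P̄·Hᵀ·S⁻¹ = [3/19; 9/19]
x' − x̄ = [12/19, 36/19] = K·y
y = (KᵀK)⁻¹·Kᵀ·(x' − x̄) = [4]
z = y + H·x̄ = [4] + [-6] = [-2]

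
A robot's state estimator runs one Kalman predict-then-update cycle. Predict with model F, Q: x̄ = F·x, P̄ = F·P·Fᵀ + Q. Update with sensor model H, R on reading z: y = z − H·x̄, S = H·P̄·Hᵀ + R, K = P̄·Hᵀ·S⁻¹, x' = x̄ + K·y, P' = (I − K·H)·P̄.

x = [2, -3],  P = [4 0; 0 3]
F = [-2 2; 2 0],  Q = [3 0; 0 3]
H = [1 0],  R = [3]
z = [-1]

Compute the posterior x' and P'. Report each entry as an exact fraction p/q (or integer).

x' = [-61/34, -4/17]
P' = [93/34 -24/17; -24/17 195/17]

x̄ = F·x = [-10, 4]
P̄ = F·P·Fᵀ + Q = [31 -16; -16 19]
y = z − H·x̄ = [9]
S = H·P̄·Hᵀ + R = [34]
K = P̄·Hᵀ·S⁻¹ = [31/34; -8/17]
x' = x̄ + K·y = [-61/34, -4/17]
P' = (I − K·H)·P̄ = [93/34 -24/17; -24/17 195/17]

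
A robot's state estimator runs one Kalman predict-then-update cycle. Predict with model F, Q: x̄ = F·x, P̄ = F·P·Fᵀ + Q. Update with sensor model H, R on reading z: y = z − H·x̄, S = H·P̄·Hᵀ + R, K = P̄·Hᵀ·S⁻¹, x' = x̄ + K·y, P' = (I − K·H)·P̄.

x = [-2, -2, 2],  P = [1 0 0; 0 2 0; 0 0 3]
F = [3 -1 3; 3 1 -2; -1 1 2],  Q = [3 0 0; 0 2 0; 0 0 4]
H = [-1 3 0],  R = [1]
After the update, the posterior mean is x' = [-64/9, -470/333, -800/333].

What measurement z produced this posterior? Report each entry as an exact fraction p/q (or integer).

z = [3]

x̄ = F·x = [2, -12, 4]
P̄ = F·P·Fᵀ + Q = [41 -11 13; -11 25 -13; 13 -13 19]
S = H·P̄·Hᵀ + R = [333]
K = P̄·Hᵀ·S⁻¹ = [-2/9; 86/333; -52/333]
x' − x̄ = [-82/9, 3526/333, -2132/333] = K·y
y = (KᵀK)⁻¹·Kᵀ·(x' − x̄) = [41]
z = y + H·x̄ = [41] + [-38] = [3]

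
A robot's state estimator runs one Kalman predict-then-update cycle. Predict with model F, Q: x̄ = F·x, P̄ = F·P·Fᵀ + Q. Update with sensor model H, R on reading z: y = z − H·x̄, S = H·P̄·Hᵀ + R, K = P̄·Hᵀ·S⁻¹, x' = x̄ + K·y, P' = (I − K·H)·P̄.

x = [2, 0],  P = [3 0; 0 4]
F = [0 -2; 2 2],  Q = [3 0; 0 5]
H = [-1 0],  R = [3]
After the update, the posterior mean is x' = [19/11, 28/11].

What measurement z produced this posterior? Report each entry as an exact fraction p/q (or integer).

x̄ = F·x = [0, 4]
P̄ = F·P·Fᵀ + Q = [19 -16; -16 33]
S = H·P̄·Hᵀ + R = [22]
K = P̄·Hᵀ·S⁻¹ = [-19/22; 8/11]
x' − x̄ = [19/11, -16/11] = K·y
y = (KᵀK)⁻¹·Kᵀ·(x' − x̄) = [-2]
z = y + H·x̄ = [-2] + [0] = [-2]

z = [-2]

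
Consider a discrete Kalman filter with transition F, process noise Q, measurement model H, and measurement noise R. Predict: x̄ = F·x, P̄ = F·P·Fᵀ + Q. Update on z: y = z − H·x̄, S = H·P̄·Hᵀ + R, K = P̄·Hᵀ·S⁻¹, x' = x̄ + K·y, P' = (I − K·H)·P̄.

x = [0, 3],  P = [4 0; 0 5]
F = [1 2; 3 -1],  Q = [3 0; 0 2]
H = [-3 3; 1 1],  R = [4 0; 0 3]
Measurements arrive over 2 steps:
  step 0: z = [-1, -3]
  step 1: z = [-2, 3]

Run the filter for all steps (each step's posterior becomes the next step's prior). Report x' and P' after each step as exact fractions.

step 0: x' = [-24771/21871, -33588/21871], P' = [36191/43742 26635/43742; 26635/43742 36383/43742]
step 1: x' = [120054105/91281067, 68678427/91281067], P' = [70945138/91281067 50929694/91281067; 50929694/91281067 69388582/91281067]

step 0: x̄ = F·x = [6, -3]
step 0: P̄ = F·P·Fᵀ + Q = [27 2; 2 43]
step 0: y = z − H·x̄ = [26, -6]
step 0: S = H·P̄·Hᵀ + R = [598 48; 48 77]
step 0: K = P̄·Hᵀ·S⁻¹ = [-7167/43742 10471/21871; 7311/43742 10503/21871]
step 0: x' = x̄ + K·y = [-24771/21871, -33588/21871]
step 0: P' = (I − K·H)·P̄ = [36191/43742 26635/43742; 26635/43742 36383/43742]
step 1: x̄ = F·x = [-91947/21871, -40725/21871]
step 1: P̄ = F·P·Fᵀ + Q = [419489/43742 84491/21871; 84491/21871 144888/21871]
step 1: y = z − H·x̄ = [-197408/21871, 198285/21871]
step 1: S = H·P̄·Hᵀ + R = [3516677/43742 -389139/43742; -389139/43742 1178455/43742]
step 1: K = P̄·Hᵀ·S⁻¹ = [-15011583/91281067 40624944/91281067; 13844166/91281067 40106092/91281067]
step 1: x' = x̄ + K·y = [120054105/91281067, 68678427/91281067]
step 1: P' = (I − K·H)·P̄ = [70945138/91281067 50929694/91281067; 50929694/91281067 69388582/91281067]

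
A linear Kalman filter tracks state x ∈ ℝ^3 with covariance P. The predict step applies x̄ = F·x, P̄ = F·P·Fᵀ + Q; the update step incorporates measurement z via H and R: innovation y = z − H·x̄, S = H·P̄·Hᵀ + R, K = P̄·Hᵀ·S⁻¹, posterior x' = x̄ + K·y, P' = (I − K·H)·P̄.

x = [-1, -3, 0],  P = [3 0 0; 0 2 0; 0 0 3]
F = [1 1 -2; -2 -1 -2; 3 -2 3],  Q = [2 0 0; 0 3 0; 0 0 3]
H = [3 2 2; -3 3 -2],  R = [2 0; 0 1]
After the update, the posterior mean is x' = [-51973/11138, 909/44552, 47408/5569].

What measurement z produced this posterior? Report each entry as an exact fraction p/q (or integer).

z = [3, -3]

x̄ = F·x = [-4, 5, 3]
P̄ = F·P·Fᵀ + Q = [19 4 -13; 4 29 -32; -13 -32 65]
S = H·P̄·Hᵀ + R = [185 -153; -153 849]
K = P̄·Hᵀ·S⁻¹ = [2517/11138 613/33414; 8787/44552 26633/133656; -237/5569 -3808/16707]
x' − x̄ = [-7421/11138, -221851/44552, 30701/5569] = K·y
y = (KᵀK)⁻¹·Kᵀ·(x' − x̄) = [-1, -24]
z = y + H·x̄ = [-1, -24] + [4, 21] = [3, -3]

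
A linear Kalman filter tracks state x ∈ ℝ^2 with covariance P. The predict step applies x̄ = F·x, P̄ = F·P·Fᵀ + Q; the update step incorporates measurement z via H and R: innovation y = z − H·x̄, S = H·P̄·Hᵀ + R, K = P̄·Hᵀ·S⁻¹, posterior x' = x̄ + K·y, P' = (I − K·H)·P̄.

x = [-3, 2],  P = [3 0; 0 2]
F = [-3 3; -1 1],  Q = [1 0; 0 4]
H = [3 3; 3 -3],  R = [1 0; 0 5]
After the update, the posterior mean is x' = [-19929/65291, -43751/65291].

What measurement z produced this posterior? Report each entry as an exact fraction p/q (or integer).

x̄ = F·x = [15, 5]
P̄ = F·P·Fᵀ + Q = [46 15; 15 9]
S = H·P̄·Hᵀ + R = [766 333; 333 230]
K = P̄·Hᵀ·S⁻¹ = [11121/65291 10299/65291; 10566/65291 -10188/65291]
x' − x̄ = [-999294/65291, -370206/65291] = K·y
y = (KᵀK)⁻¹·Kᵀ·(x' − x̄) = [-63, -29]
z = y + H·x̄ = [-63, -29] + [60, 30] = [-3, 1]

z = [-3, 1]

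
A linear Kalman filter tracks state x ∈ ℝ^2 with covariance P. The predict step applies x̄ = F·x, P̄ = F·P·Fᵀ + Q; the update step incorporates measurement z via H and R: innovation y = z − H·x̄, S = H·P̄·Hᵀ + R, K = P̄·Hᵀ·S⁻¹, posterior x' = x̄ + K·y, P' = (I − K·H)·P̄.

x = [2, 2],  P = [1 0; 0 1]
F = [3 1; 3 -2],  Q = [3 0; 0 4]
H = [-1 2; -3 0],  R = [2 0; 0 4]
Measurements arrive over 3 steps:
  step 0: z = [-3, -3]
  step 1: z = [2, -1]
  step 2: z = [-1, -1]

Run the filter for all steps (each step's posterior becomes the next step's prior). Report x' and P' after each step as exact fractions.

step 0: x' = [4095/3323, -3029/3323], P' = [1428/3323 716/3323; 716/3323 1960/3323]
step 1: x' = [2144911/4232051, 6335599/4232051], P' = [1782996/4232051 860480/4232051; 860480/4232051 2393264/4232051]
step 2: x' = [2310797333/5259020203, -2098325269/5259020203], P' = [2213842548/5259020203 1069038736/5259020203; 1069038736/5259020203 2973277424/5259020203]

step 0: x̄ = F·x = [8, 2]
step 0: P̄ = F·P·Fᵀ + Q = [13 7; 7 17]
step 0: y = z − H·x̄ = [1, 21]
step 0: S = H·P̄·Hᵀ + R = [55 -3; -3 121]
step 0: K = P̄·Hᵀ·S⁻¹ = [2/3323 -1071/3323; 1602/3323 -537/3323]
step 0: x' = x̄ + K·y = [4095/3323, -3029/3323]
step 0: P' = (I − K·H)·P̄ = [1428/3323 716/3323; 716/3323 1960/3323]
step 1: x̄ = F·x = [9256/3323, 18343/3323]
step 1: P̄ = F·P·Fᵀ + Q = [29077/3323 6784/3323; 6784/3323 25392/3323]
step 1: y = z − H·x̄ = [-20784/3323, 24445/3323]
step 1: S = H·P̄·Hᵀ + R = [110155/3323 46527/3323; 46527/3323 274985/3323]
step 1: K = P̄·Hᵀ·S⁻¹ = [-31018/4232051 -1337247/4232051; 1963024/4232051 -645360/4232051]
step 1: x' = x̄ + K·y = [2144911/4232051, 6335599/4232051]
step 1: P' = (I − K·H)·P̄ = [1782996/4232051 860480/4232051; 860480/4232051 2393264/4232051]
step 2: x̄ = F·x = [12770332/4232051, -6236465/4232051]
step 2: P̄ = F·P·Fᵀ + Q = [36299261/4232051 8678996/4232051; 8678996/4232051 32222464/4232051]
step 2: y = z − H·x̄ = [21011211/4232051, 34078945/4232051]
step 2: S = H·P̄·Hᵀ + R = [138937235/4232051 56823807/4232051; 56823807/4232051 343621553/4232051]
step 2: K = P̄·Hᵀ·S⁻¹ = [-37882538/5259020203 -1660381911/5259020203; 2438758056/5259020203 -801779052/5259020203]
step 2: x' = x̄ + K·y = [2310797333/5259020203, -2098325269/5259020203]
step 2: P' = (I − K·H)·P̄ = [2213842548/5259020203 1069038736/5259020203; 1069038736/5259020203 2973277424/5259020203]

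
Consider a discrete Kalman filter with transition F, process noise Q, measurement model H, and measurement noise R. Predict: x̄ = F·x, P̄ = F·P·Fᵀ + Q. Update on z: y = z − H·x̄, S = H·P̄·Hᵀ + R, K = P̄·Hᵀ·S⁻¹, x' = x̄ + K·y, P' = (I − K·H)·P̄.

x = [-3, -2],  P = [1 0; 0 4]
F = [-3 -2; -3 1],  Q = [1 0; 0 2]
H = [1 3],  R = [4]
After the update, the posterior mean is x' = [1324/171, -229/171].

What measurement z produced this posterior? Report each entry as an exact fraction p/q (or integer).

z = [3]

x̄ = F·x = [13, 7]
P̄ = F·P·Fᵀ + Q = [26 1; 1 15]
S = H·P̄·Hᵀ + R = [171]
K = P̄·Hᵀ·S⁻¹ = [29/171; 46/171]
x' − x̄ = [-899/171, -1426/171] = K·y
y = (KᵀK)⁻¹·Kᵀ·(x' − x̄) = [-31]
z = y + H·x̄ = [-31] + [34] = [3]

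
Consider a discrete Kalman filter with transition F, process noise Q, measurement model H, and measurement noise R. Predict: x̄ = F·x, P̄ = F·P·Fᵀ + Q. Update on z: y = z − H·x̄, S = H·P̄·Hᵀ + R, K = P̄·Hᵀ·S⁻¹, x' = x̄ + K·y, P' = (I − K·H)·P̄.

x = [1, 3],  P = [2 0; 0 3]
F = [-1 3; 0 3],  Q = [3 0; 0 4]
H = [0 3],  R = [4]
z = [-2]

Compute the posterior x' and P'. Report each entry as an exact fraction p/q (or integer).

x̄ = F·x = [8, 9]
P̄ = F·P·Fᵀ + Q = [32 27; 27 31]
y = z − H·x̄ = [-29]
S = H·P̄·Hᵀ + R = [283]
K = P̄·Hᵀ·S⁻¹ = [81/283; 93/283]
x' = x̄ + K·y = [-85/283, -150/283]
P' = (I − K·H)·P̄ = [2495/283 108/283; 108/283 124/283]

x' = [-85/283, -150/283]
P' = [2495/283 108/283; 108/283 124/283]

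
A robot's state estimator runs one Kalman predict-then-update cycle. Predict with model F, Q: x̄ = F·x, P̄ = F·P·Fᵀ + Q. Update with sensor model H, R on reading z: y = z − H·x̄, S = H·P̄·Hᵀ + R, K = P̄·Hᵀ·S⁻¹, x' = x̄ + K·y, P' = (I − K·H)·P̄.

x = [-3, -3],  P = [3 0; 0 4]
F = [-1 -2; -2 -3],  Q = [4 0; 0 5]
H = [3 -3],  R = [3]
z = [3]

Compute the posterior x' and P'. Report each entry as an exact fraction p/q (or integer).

x' = [6, 36/7]
P' = [20 141/7; 141/7 1010/49]

x̄ = F·x = [9, 15]
P̄ = F·P·Fᵀ + Q = [23 30; 30 53]
y = z − H·x̄ = [21]
S = H·P̄·Hᵀ + R = [147]
K = P̄·Hᵀ·S⁻¹ = [-1/7; -23/49]
x' = x̄ + K·y = [6, 36/7]
P' = (I − K·H)·P̄ = [20 141/7; 141/7 1010/49]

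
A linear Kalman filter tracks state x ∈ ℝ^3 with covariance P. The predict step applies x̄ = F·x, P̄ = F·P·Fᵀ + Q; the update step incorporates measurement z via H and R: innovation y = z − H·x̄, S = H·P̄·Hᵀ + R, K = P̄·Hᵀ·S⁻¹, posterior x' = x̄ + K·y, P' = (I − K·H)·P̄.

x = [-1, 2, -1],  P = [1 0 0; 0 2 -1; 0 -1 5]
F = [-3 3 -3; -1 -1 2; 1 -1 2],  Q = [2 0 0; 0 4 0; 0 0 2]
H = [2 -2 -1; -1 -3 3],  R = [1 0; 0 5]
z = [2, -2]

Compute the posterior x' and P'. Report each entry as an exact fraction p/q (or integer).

x' = [142978/74433, 32069/49622, 79655/148866]
P' = [157672/74433 29404/24811 121726/74433; 29404/24811 41309/49622 45085/49622; 121726/74433 45085/49622 235739/148866]

x̄ = F·x = [12, -3, -5]
P̄ = F·P·Fᵀ + Q = [92 -42 -48; -42 31 25; -48 25 29]
y = z − H·x̄ = [-33, 16]
S = H·P̄·Hᵀ + R = [1150 -328; -328 223]
K = P̄·Hᵀ·S⁻¹ = [17194/74433 -11426/74433; -10087/49622 -4748/24811; -19345/148866 5800/74433]
x' = x̄ + K·y = [142978/74433, 32069/49622, 79655/148866]
P' = (I − K·H)·P̄ = [157672/74433 29404/24811 121726/74433; 29404/24811 41309/49622 45085/49622; 121726/74433 45085/49622 235739/148866]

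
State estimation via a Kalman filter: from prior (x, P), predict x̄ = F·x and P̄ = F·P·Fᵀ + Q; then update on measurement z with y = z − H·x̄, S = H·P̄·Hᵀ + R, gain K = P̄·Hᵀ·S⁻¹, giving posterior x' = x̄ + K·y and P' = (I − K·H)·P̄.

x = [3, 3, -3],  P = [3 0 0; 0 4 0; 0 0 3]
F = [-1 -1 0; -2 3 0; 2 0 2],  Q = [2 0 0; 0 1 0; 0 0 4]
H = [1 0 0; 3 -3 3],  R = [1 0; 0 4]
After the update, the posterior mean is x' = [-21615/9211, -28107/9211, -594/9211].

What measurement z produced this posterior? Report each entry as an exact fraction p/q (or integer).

z = [-2, 2]

x̄ = F·x = [-6, 3, 0]
P̄ = F·P·Fᵀ + Q = [9 -6 -6; -6 49 -12; -6 -12 28]
S = H·P̄·Hᵀ + R = [10 27; 27 994]
K = P̄·Hᵀ·S⁻¹ = [8217/9211 27/9211; -537/9211 -1848/9211; -8718/9211 1182/9211]
x' − x̄ = [33651/9211, -55740/9211, -594/9211] = K·y
y = (KᵀK)⁻¹·Kᵀ·(x' − x̄) = [4, 29]
z = y + H·x̄ = [4, 29] + [-6, -27] = [-2, 2]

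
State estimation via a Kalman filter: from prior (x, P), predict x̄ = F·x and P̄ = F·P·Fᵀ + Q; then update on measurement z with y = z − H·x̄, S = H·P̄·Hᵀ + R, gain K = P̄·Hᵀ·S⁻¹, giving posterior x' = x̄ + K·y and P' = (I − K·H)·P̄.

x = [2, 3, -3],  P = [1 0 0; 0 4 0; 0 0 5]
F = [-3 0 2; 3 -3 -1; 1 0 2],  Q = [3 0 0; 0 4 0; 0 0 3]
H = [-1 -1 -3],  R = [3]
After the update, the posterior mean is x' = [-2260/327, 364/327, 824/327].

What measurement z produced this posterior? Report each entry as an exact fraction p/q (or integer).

z = [-2]

x̄ = F·x = [-12, 0, -4]
P̄ = F·P·Fᵀ + Q = [32 -19 17; -19 54 -7; 17 -7 24]
S = H·P̄·Hᵀ + R = [327]
K = P̄·Hᵀ·S⁻¹ = [-64/327; -14/327; -82/327]
x' − x̄ = [1664/327, 364/327, 2132/327] = K·y
y = (KᵀK)⁻¹·Kᵀ·(x' − x̄) = [-26]
z = y + H·x̄ = [-26] + [24] = [-2]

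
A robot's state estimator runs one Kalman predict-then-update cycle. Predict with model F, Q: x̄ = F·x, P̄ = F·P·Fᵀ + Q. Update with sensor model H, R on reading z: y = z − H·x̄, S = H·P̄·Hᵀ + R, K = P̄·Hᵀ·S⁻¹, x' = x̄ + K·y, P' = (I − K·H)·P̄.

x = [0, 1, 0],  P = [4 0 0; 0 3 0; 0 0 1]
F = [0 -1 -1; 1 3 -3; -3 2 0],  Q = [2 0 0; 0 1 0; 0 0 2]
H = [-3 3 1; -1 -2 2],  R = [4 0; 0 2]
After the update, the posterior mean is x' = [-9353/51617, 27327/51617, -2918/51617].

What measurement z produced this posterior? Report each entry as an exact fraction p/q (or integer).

z = [2, -1]

x̄ = F·x = [-1, 3, 2]
P̄ = F·P·Fᵀ + Q = [6 -6 -6; -6 41 6; -6 6 50]
S = H·P̄·Hᵀ + R = [657 -80; -80 324]
K = P̄·Hᵀ·S⁻¹ = [-3522/51617 -3651/103234; 10627/51617 -7572/51617; 8846/51617 34319/103234]
x' − x̄ = [42264/51617, -127524/51617, -106152/51617] = K·y
y = (KᵀK)⁻¹·Kᵀ·(x' − x̄) = [-12, 0]
z = y + H·x̄ = [-12, 0] + [14, -1] = [2, -1]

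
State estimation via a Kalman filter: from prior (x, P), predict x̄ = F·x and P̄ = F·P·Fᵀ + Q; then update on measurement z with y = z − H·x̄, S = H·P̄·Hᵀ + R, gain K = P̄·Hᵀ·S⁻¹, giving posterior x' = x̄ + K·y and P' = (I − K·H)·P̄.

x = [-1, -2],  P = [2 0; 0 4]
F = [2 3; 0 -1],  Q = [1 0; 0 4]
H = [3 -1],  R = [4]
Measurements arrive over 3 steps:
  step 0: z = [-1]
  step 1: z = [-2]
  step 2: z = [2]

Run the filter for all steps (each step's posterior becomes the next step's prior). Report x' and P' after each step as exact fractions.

step 0: x̄ = F·x = [-8, 2]
step 0: P̄ = F·P·Fᵀ + Q = [45 -12; -12 8]
step 0: y = z − H·x̄ = [25]
step 0: S = H·P̄·Hᵀ + R = [489]
step 0: K = P̄·Hᵀ·S⁻¹ = [49/163; -44/489]
step 0: x' = x̄ + K·y = [-79/163, -122/489]
step 0: P' = (I − K·H)·P̄ = [132/163 200/163; 200/163 1976/489]
step 1: x̄ = F·x = [-280/163, 122/489]
step 1: P̄ = F·P·Fᵀ + Q = [9019/163 -2376/163; -2376/163 3932/489]
step 1: y = z − H·x̄ = [1664/489]
step 1: S = H·P̄·Hᵀ + R = [292169/489]
step 1: K = P̄·Hᵀ·S⁻¹ = [88299/292169; -25316/292169]
step 1: x' = x̄ + K·y = [-201416/292169, -13254/292169]
step 1: P' = (I − K·H)·P̄ = [221888/292169 312468/292169; 312468/292169 1038668/292169]
step 2: x̄ = F·x = [-442594/292169, 13254/292169]
step 2: P̄ = F·P·Fᵀ + Q = [14277349/292169 -3740940/292169; -3740940/292169 2207344/292169]
step 2: y = z − H·x̄ = [1925374/292169]
step 2: S = H·P̄·Hᵀ + R = [154317801/292169]
step 2: K = P̄·Hᵀ·S⁻¹ = [15524329/51439267; -1220924/14028891]
step 2: x' = x̄ + K·y = [2216472/4676297, -7409398/14028891]
step 2: P' = (I − K·H)·P̄ = [39025340/51439267 4998064/4676297; 4998064/4676297 49866272/14028891]

step 0: x' = [-79/163, -122/489], P' = [132/163 200/163; 200/163 1976/489]
step 1: x' = [-201416/292169, -13254/292169], P' = [221888/292169 312468/292169; 312468/292169 1038668/292169]
step 2: x' = [2216472/4676297, -7409398/14028891], P' = [39025340/51439267 4998064/4676297; 4998064/4676297 49866272/14028891]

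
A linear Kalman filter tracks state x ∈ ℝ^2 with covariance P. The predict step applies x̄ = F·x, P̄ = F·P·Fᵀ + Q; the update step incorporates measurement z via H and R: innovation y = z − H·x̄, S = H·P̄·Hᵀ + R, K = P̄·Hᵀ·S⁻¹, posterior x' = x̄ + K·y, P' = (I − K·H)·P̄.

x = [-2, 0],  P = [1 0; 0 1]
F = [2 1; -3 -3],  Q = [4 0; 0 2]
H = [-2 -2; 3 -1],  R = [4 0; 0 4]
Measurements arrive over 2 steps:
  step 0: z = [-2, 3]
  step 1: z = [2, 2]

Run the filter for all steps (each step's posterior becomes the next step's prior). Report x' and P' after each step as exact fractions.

step 0: x̄ = F·x = [-4, 6]
step 0: P̄ = F·P·Fᵀ + Q = [9 -9; -9 20]
step 0: y = z − H·x̄ = [2, 21]
step 0: S = H·P̄·Hᵀ + R = [48 22; 22 159]
step 0: K = P̄·Hᵀ·S⁻¹ = [-198/1787 432/1787; -616/1787 -443/1787]
step 0: x' = x̄ + K·y = [1528/1787, 187/1787]
step 0: P' = (I − K·H)·P̄ = [531/1787 -135/1787; -135/1787 1367/1787]
step 1: x̄ = F·x = [3243/1787, -5145/1787]
step 1: P̄ = F·P·Fᵀ + Q = [10099/1787 -6072/1787; -6072/1787 18226/1787]
step 1: y = z − H·x̄ = [-230/1787, -11300/1787]
step 1: S = H·P̄·Hᵀ + R = [71872/1787 146/1787; 146/1787 152697/1787]
step 1: K = P̄·Hᵀ·S⁻¹ = [-172794/1535341 365849/1535341; -518528/1535341 -365922/1535341]
step 1: x' = x̄ + K·y = [495109/1535341, -2039815/1535341]
step 1: P' = (I − K·H)·P̄ = [452246/1535341 -106658/1535341; -106658/1535341 1143714/1535341]

step 0: x' = [1528/1787, 187/1787], P' = [531/1787 -135/1787; -135/1787 1367/1787]
step 1: x' = [495109/1535341, -2039815/1535341], P' = [452246/1535341 -106658/1535341; -106658/1535341 1143714/1535341]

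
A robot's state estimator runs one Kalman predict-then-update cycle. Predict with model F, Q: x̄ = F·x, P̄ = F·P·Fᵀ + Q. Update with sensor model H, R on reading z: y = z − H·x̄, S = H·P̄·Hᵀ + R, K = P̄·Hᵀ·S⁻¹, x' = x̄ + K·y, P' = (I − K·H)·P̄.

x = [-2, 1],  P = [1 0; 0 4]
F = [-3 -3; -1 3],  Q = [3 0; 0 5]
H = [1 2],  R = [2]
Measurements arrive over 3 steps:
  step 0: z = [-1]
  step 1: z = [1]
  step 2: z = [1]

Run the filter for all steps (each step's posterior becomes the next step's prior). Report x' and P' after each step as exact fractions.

step 0: x̄ = F·x = [3, 5]
step 0: P̄ = F·P·Fᵀ + Q = [48 -33; -33 42]
step 0: y = z − H·x̄ = [-14]
step 0: S = H·P̄·Hᵀ + R = [86]
step 0: K = P̄·Hᵀ·S⁻¹ = [-9/43; 51/86]
step 0: x' = x̄ + K·y = [255/43, -142/43]
step 0: P' = (I − K·H)·P̄ = [1902/43 -960/43; -960/43 1011/86]
step 1: x̄ = F·x = [-339/43, -681/43]
step 1: P̄ = F·P·Fᵀ + Q = [9033/86 13833/86; 13833/86 24853/86]
step 1: y = z − H·x̄ = [1744/43]
step 1: S = H·P̄·Hᵀ + R = [163949/86]
step 1: K = P̄·Hᵀ·S⁻¹ = [36699/163949; 63539/163949]
step 1: x' = x̄ + K·y = [195915/163949, -19471/163949]
step 1: P' = (I − K·H)·P̄ = [1559706/163949 -743154/163949; -743154/163949 435116/163949]
step 2: x̄ = F·x = [-529332/163949, -254328/163949]
step 2: P̄ = F·P·Fᵀ + Q = [5068473/163949 5221998/163949; 5221998/163949 10754419/163949]
step 2: y = z − H·x̄ = [1201937/163949]
step 2: S = H·P̄·Hᵀ + R = [69302039/163949]
step 2: K = P̄·Hᵀ·S⁻¹ = [15512469/69302039; 26730836/69302039]
step 2: x' = x̄ + K·y = [-110026755/69302039, 88462460/69302039]
step 2: P' = (I − K·H)·P̄ = [674714814/69302039 -321844938/69302039; -321844938/69302039 187653305/69302039]

step 0: x' = [255/43, -142/43], P' = [1902/43 -960/43; -960/43 1011/86]
step 1: x' = [195915/163949, -19471/163949], P' = [1559706/163949 -743154/163949; -743154/163949 435116/163949]
step 2: x' = [-110026755/69302039, 88462460/69302039], P' = [674714814/69302039 -321844938/69302039; -321844938/69302039 187653305/69302039]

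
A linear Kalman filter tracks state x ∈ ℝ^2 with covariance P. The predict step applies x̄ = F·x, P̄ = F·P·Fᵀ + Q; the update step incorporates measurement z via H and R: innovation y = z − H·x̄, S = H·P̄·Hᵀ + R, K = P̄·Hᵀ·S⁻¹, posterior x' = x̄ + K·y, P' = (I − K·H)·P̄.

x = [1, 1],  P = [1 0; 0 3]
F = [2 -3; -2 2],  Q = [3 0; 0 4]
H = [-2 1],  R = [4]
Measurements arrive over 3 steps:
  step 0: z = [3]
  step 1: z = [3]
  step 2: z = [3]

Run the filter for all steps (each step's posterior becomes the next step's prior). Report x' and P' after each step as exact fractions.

step 0: x' = [-169/124, 8/31], P' = [83/62 38/31; 38/31 108/31]
step 1: x' = [-4455/5378, 4061/2689], P' = [3737/2689 3506/2689; 3506/2689 9584/2689]
step 2: x' = [-115961/116278, 77349/58139], P' = [162073/116278 76178/58139; 76178/58139 207744/58139]

step 0: x̄ = F·x = [-1, 0]
step 0: P̄ = F·P·Fᵀ + Q = [34 -22; -22 20]
step 0: y = z − H·x̄ = [1]
step 0: S = H·P̄·Hᵀ + R = [248]
step 0: K = P̄·Hᵀ·S⁻¹ = [-45/124; 8/31]
step 0: x' = x̄ + K·y = [-169/124, 8/31]
step 0: P' = (I − K·H)·P̄ = [83/62 38/31; 38/31 108/31]
step 1: x̄ = F·x = [-7/2, 201/62]
step 1: P̄ = F·P·Fᵀ + Q = [25 -14; -14 418/31]
step 1: y = z − H·x̄ = [-449/62]
step 1: S = H·P̄·Hᵀ + R = [5378/31]
step 1: K = P̄·Hᵀ·S⁻¹ = [-992/2689; 643/2689]
step 1: x' = x̄ + K·y = [-4455/5378, 4061/2689]
step 1: P' = (I − K·H)·P̄ = [3737/2689 3506/2689; 3506/2689 9584/2689]
step 2: x̄ = F·x = [-16638/2689, 12577/2689]
step 2: P̄ = F·P·Fᵀ + Q = [67199/2689 -37392/2689; -37392/2689 35992/2689]
step 2: y = z − H·x̄ = [-37786/2689]
step 2: S = H·P̄·Hᵀ + R = [465112/2689]
step 2: K = P̄·Hᵀ·S⁻¹ = [-85895/232556; 13847/58139]
step 2: x' = x̄ + K·y = [-115961/116278, 77349/58139]
step 2: P' = (I − K·H)·P̄ = [162073/116278 76178/58139; 76178/58139 207744/58139]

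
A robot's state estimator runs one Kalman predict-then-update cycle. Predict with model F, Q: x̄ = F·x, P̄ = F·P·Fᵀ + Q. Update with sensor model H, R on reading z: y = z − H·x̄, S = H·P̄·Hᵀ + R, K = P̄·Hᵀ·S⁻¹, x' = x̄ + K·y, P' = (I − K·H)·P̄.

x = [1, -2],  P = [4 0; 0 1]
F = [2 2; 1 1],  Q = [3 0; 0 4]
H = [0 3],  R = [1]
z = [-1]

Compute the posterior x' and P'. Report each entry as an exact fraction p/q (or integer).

x' = [-52/41, -14/41]
P' = [493/41 5/41; 5/41 9/82]

x̄ = F·x = [-2, -1]
P̄ = F·P·Fᵀ + Q = [23 10; 10 9]
y = z − H·x̄ = [2]
S = H·P̄·Hᵀ + R = [82]
K = P̄·Hᵀ·S⁻¹ = [15/41; 27/82]
x' = x̄ + K·y = [-52/41, -14/41]
P' = (I − K·H)·P̄ = [493/41 5/41; 5/41 9/82]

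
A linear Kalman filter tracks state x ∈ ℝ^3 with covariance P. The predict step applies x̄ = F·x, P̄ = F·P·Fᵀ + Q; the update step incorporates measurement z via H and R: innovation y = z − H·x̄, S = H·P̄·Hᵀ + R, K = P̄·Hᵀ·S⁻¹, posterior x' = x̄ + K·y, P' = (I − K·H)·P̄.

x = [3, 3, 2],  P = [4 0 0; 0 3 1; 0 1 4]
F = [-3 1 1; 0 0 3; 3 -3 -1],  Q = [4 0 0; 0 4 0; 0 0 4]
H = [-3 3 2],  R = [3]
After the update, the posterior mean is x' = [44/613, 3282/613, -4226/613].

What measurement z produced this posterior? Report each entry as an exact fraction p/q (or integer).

z = [2]

x̄ = F·x = [-4, 6, -2]
P̄ = F·P·Fᵀ + Q = [49 15 -53; 15 40 -21; -53 -21 77]
S = H·P̄·Hᵀ + R = [1226]
K = P̄·Hᵀ·S⁻¹ = [-104/613; 33/1226; 125/613]
x' − x̄ = [2496/613, -396/613, -3000/613] = K·y
y = (KᵀK)⁻¹·Kᵀ·(x' − x̄) = [-24]
z = y + H·x̄ = [-24] + [26] = [2]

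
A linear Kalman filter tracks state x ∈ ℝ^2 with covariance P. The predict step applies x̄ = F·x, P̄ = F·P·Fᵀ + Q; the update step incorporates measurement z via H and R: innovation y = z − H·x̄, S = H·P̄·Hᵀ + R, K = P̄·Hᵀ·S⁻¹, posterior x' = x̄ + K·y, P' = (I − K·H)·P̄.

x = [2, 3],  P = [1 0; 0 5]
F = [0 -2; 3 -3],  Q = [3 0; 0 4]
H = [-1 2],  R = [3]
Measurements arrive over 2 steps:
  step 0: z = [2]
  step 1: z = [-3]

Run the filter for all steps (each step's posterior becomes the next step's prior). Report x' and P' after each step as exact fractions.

step 0: x̄ = F·x = [-6, -3]
step 0: P̄ = F·P·Fᵀ + Q = [23 30; 30 58]
step 0: y = z − H·x̄ = [2]
step 0: S = H·P̄·Hᵀ + R = [138]
step 0: K = P̄·Hᵀ·S⁻¹ = [37/138; 43/69]
step 0: x' = x̄ + K·y = [-377/69, -121/69]
step 0: P' = (I − K·H)·P̄ = [1805/138 479/69; 479/69 304/69]
step 1: x̄ = F·x = [242/69, -256/23]
step 1: P̄ = F·P·Fᵀ + Q = [1423/69 -350/23; -350/23 1675/46]
step 1: y = z − H·x̄ = [1571/69]
step 1: S = H·P̄·Hᵀ + R = [15880/69]
step 1: K = P̄·Hᵀ·S⁻¹ = [-3523/15880; 1215/3176]
step 1: x' = x̄ + K·y = [-24517/15880, -7687/3176]
step 1: P' = (I − K·H)·P̄ = [147619/15880 13705/3176; 13705/3176 8675/3176]

step 0: x' = [-377/69, -121/69], P' = [1805/138 479/69; 479/69 304/69]
step 1: x' = [-24517/15880, -7687/3176], P' = [147619/15880 13705/3176; 13705/3176 8675/3176]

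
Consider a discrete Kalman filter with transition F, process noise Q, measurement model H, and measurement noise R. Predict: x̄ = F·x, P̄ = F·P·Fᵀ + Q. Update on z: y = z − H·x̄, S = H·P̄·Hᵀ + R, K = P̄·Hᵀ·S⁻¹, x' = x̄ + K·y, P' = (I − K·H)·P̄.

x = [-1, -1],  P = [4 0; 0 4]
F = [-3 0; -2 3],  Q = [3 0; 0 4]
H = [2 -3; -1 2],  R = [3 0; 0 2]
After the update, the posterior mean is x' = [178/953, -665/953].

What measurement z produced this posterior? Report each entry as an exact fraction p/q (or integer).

x̄ = F·x = [3, -1]
P̄ = F·P·Fᵀ + Q = [39 24; 24 56]
S = H·P̄·Hᵀ + R = [375 -246; -246 169]
K = P̄·Hᵀ·S⁻¹ = [1076/953 1617/953; 456/953 1160/953]
x' − x̄ = [-2681/953, 288/953] = K·y
y = (KᵀK)⁻¹·Kᵀ·(x' − x̄) = [-7, 3]
z = y + H·x̄ = [-7, 3] + [9, -5] = [2, -2]

z = [2, -2]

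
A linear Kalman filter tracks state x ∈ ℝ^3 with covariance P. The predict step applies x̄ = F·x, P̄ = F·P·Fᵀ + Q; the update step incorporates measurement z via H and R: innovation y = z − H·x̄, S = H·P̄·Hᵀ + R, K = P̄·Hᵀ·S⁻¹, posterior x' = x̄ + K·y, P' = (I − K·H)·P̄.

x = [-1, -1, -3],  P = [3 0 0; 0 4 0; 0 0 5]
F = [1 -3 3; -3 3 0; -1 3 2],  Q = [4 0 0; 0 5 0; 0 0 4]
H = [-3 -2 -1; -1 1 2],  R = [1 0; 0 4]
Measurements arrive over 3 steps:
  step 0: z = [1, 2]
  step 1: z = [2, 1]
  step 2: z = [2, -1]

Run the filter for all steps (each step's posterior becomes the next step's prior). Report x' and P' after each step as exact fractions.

step 0: x' = [-144658/70709, 242268/70709, -123934/70709], P' = [1101890/494963 -2305696/494963 206325/70709; -2305696/494963 5198878/494963 -496377/70709; 206325/70709 -496377/70709 383283/70709]
step 1: x' = [-189618318835/206360394557, 93558605394/206360394557, -20656934236/206360394557], P' = [236558703449/206360394557 -437673323895/206360394557 221274117734/206360394557; -437673323895/206360394557 937772916845/206360394557 -554864846610/206360394557; 221274117734/206360394557 -554864846610/206360394557 469098321944/206360394557]
step 2: x' = [-18005194441791517/36237789043753885, 5627519655125616/36237789043753885, -28153978544614383/36237789043753885], P' = [41078377593602732/36237789043753885 -75926771533760396/36237789043753885 38298741391140028/36237789043753885; -75926771533760396/36237789043753885 162803304224571408/36237789043753885 -96312385145498044/36237789043753885; 38298741391140028/36237789043753885 -96312385145498044/36237789043753885 81700462567297052/36237789043753885]

step 0: x̄ = F·x = [-7, 0, -8]
step 0: P̄ = F·P·Fᵀ + Q = [88 -45 -9; -45 68 45; -9 45 63]
step 0: y = z − H·x̄ = [-28, 11]
step 0: S = H·P̄·Hᵀ + R = [714 -133; -133 718]
step 0: K = P̄·Hᵀ·S⁻¹ = [-138553/494963 -18537/70709; -6029/494963 19832/70709; -9504/70709 15966/70709]
step 0: x' = x̄ + K·y = [-144658/70709, 242268/70709, -123934/70709]
step 0: P' = (I − K·H)·P̄ = [1101890/494963 -2305696/494963 206325/70709; -2305696/494963 5198878/494963 -496377/70709; 206325/70709 -496377/70709 383283/70709]
step 1: x̄ = F·x = [-1243264/70709, 1160778/70709, 623594/70709]
step 1: P̄ = F·P·Fᵀ + Q = [159061801/494963 -17433450/70709 -57496274/494963; -17433450/70709 14383465/70709 6892920/70709; -57496274/494963 6892920/70709 26964976/494963]
step 1: y = z − H·x̄ = [-643224/70709, -3580521/70709]
step 1: S = H·P̄·Hᵀ + R = [245367484/494963 390150261/494963; 390150261/494963 1036640968/494963]
step 1: K = P̄·Hᵀ·S⁻¹ = [-55603580291/206360394557 -57920947969/206360394557; -7661015395/206360394557 66429136880/206360394557; -23190981926/206360394557 40514419886/206360394557]
step 1: x' = x̄ + K·y = [-189618318835/206360394557, 93558605394/206360394557, -20656934236/206360394557]
step 1: P' = (I − K·H)·P̄ = [236558703449/206360394557 -437673323895/206360394557 221274117734/206360394557; -437673323895/206360394557 937772916845/206360394557 -554864846610/206360394557; 221274117734/206360394557 -554864846610/206360394557 469098321944/206360394557]
step 2: x̄ = F·x = [-532264937725/206360394557, 849530772687/206360394557, 428980266545/206360394557]
step 2: P̄ = F·P·Fᵀ + Q = [27665093319532/206360394557 -21386962927788/206360394557 -10373833624324/206360394557; -21386962927788/206360394557 19478906385541/206360394557 9744878462628/206360394557; -10373833624324/206360394557 9744878462628/206360394557 6460915134172/206360394557]
step 2: y = z − H·x̄ = [943967787858/206360394557, -2446116638059/206360394557]
step 2: S = H·P̄·Hᵀ + R = [53661697917793/206360394557 55647375655438/206360394557; 55647375655438/206360394557 197061876023373/206360394557]
step 2: K = P̄·Hᵀ·S⁻¹ = [-9680331104427432/36237789043753885 -1443130940895824/5176827006250555; -1513908702363584/36237789043753885 1646618052404847/5176827006250555; -3971916449721048/36237789043753885 1028207092784144/5176827006250555]
step 2: x' = x̄ + K·y = [-18005194441791517/36237789043753885, 5627519655125616/36237789043753885, -28153978544614383/36237789043753885]
step 2: P' = (I − K·H)·P̄ = [41078377593602732/36237789043753885 -75926771533760396/36237789043753885 38298741391140028/36237789043753885; -75926771533760396/36237789043753885 162803304224571408/36237789043753885 -96312385145498044/36237789043753885; 38298741391140028/36237789043753885 -96312385145498044/36237789043753885 81700462567297052/36237789043753885]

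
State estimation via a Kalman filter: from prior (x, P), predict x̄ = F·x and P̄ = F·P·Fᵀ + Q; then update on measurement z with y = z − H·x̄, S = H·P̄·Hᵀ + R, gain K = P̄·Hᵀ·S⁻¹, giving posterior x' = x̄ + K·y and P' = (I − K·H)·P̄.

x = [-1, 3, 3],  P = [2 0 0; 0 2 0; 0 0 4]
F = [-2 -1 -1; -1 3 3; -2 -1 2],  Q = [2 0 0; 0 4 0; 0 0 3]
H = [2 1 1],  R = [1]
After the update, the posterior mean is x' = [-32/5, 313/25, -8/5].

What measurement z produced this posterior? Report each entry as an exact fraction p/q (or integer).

x̄ = F·x = [-4, 19, 5]
P̄ = F·P·Fᵀ + Q = [16 -14 2; -14 60 22; 2 22 29]
S = H·P̄·Hᵀ + R = [150]
K = P̄·Hᵀ·S⁻¹ = [2/15; 9/25; 11/30]
x' − x̄ = [-12/5, -162/25, -33/5] = K·y
y = (KᵀK)⁻¹·Kᵀ·(x' − x̄) = [-18]
z = y + H·x̄ = [-18] + [16] = [-2]

z = [-2]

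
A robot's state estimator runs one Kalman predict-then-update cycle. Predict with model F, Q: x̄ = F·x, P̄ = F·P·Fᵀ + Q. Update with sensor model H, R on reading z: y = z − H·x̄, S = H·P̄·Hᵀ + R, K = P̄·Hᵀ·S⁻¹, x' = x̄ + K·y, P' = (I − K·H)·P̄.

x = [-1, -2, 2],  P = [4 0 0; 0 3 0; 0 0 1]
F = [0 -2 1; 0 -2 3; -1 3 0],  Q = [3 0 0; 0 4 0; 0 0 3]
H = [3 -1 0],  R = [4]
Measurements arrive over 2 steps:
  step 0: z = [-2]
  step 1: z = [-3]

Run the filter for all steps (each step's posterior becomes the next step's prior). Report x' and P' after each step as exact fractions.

step 0: x' = [168/83, 630/83, -55/83], P' = [239/83 585/83 -306/83; 585/83 1675/83 -774/83; -306/83 -774/83 1526/83]
step 1: x' = [1166/29705, 101697/29705, 26070/5941], P' = [558982/29705 1607974/29705 -42000/5941; 1607974/29705 4734498/29705 -111792/5941; -42000/5941 -111792/5941 102691/5941]

step 0: x̄ = F·x = [6, 10, -5]
step 0: P̄ = F·P·Fᵀ + Q = [16 15 -18; 15 25 -18; -18 -18 34]
step 0: y = z − H·x̄ = [-10]
step 0: S = H·P̄·Hᵀ + R = [83]
step 0: K = P̄·Hᵀ·S⁻¹ = [33/83; 20/83; -36/83]
step 0: x' = x̄ + K·y = [168/83, 630/83, -55/83]
step 0: P' = (I − K·H)·P̄ = [239/83 585/83 -306/83; 585/83 1675/83 -774/83; -306/83 -774/83 1526/83]
step 1: x̄ = F·x = [-1315/83, -1425/83, 1722/83]
step 1: P̄ = F·P·Fᵀ + Q = [11571/83 17470/83 -10896/83; 17470/83 30054/83 -14928/83; -10896/83 -14928/83 12053/83]
step 1: y = z − H·x̄ = [2271/83]
step 1: S = H·P̄·Hᵀ + R = [29705/83]
step 1: K = P̄·Hᵀ·S⁻¹ = [17243/29705; 22356/29705; -3552/5941]
step 1: x' = x̄ + K·y = [1166/29705, 101697/29705, 26070/5941]
step 1: P' = (I − K·H)·P̄ = [558982/29705 1607974/29705 -42000/5941; 1607974/29705 4734498/29705 -111792/5941; -42000/5941 -111792/5941 102691/5941]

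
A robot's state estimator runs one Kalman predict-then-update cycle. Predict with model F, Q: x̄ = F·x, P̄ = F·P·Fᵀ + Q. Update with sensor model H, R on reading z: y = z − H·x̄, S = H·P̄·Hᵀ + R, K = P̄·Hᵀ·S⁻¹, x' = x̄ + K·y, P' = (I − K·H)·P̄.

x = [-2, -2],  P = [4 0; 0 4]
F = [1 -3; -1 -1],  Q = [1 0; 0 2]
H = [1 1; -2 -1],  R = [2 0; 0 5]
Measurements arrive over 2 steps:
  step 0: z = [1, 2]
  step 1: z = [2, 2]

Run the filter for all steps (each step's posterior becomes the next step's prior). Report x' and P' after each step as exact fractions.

step 0: x̄ = F·x = [4, 4]
step 0: P̄ = F·P·Fᵀ + Q = [41 8; 8 10]
step 0: y = z − H·x̄ = [-7, 14]
step 0: S = H·P̄·Hᵀ + R = [69 -116; -116 211]
step 0: K = P̄·Hᵀ·S⁻¹ = [-101/1103 -526/1103; 782/1103 294/1103]
step 0: x' = x̄ + K·y = [-2245/1103, 3054/1103]
step 0: P' = (I − K·H)·P̄ = [2832/1103 -3034/1103; -3034/1103 4598/1103]
step 1: x̄ = F·x = [-11407/1103, -809/1103]
step 1: P̄ = F·P·Fᵀ + Q = [63521/1103 4894/1103; 4894/1103 3568/1103]
step 1: y = z − H·x̄ = [14422/1103, -21417/1103]
step 1: S = H·P̄·Hᵀ + R = [79083/1103 -145292/1103; -145292/1103 282743/1103]
step 1: K = P̄·Hᵀ·S⁻¹ = [158311/1133635 -447636/1133635; 409838/1133635 157052/1133635]
step 1: x' = x̄ + K·y = [-962097/1133635, 1477779/1133635]
step 1: P' = (I − K·H)·P̄ = [1921558/1133635 -1604936/1133635; -1604936/1133635 2424612/1133635]

step 0: x' = [-2245/1103, 3054/1103], P' = [2832/1103 -3034/1103; -3034/1103 4598/1103]
step 1: x' = [-962097/1133635, 1477779/1133635], P' = [1921558/1133635 -1604936/1133635; -1604936/1133635 2424612/1133635]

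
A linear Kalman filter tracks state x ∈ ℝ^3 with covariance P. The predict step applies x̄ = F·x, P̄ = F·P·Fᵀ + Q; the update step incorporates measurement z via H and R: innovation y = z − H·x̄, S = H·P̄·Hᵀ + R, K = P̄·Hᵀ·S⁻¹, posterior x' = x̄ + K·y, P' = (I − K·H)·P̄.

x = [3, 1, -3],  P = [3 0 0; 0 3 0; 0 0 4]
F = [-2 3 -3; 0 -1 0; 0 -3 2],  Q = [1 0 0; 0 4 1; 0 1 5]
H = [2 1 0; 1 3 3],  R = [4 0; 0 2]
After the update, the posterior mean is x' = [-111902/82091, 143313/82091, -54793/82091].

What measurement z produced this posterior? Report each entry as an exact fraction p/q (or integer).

z = [-1, 2]

x̄ = F·x = [6, -1, -9]
P̄ = F·P·Fᵀ + Q = [76 -9 -51; -9 7 10; -51 10 48]
S = H·P̄·Hᵀ + R = [279 -166; -166 393]
K = P̄·Hᵀ·S⁻¹ = [38935/82091 -5278/82091; 2649/82091 9892/82091; -15738/82091 19045/82091]
x' − x̄ = [-604448/82091, 225404/82091, 684026/82091] = K·y
y = (KᵀK)⁻¹·Kᵀ·(x' − x̄) = [-12, 26]
z = y + H·x̄ = [-12, 26] + [11, -24] = [-1, 2]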